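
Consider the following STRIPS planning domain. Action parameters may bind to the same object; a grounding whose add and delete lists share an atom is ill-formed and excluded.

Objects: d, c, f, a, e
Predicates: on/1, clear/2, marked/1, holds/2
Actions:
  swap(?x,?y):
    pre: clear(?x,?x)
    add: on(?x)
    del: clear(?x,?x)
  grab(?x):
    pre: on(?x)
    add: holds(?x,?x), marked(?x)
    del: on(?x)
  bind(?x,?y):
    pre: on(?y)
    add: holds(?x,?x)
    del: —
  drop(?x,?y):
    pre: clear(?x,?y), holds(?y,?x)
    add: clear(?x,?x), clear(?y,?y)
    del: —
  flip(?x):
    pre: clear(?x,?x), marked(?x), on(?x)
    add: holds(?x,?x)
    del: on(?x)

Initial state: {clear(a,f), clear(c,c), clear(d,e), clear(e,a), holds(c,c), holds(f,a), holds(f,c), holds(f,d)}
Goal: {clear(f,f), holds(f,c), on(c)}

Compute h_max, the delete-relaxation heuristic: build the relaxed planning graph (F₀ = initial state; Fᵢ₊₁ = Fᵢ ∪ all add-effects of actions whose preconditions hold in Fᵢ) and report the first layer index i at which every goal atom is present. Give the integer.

F0 = init (8 atoms)
F1 = F0 ∪ {clear(a,a), clear(f,f), on(c)}  (11 atoms)
goal ⊆ F1  ⇒  h_max = 1

1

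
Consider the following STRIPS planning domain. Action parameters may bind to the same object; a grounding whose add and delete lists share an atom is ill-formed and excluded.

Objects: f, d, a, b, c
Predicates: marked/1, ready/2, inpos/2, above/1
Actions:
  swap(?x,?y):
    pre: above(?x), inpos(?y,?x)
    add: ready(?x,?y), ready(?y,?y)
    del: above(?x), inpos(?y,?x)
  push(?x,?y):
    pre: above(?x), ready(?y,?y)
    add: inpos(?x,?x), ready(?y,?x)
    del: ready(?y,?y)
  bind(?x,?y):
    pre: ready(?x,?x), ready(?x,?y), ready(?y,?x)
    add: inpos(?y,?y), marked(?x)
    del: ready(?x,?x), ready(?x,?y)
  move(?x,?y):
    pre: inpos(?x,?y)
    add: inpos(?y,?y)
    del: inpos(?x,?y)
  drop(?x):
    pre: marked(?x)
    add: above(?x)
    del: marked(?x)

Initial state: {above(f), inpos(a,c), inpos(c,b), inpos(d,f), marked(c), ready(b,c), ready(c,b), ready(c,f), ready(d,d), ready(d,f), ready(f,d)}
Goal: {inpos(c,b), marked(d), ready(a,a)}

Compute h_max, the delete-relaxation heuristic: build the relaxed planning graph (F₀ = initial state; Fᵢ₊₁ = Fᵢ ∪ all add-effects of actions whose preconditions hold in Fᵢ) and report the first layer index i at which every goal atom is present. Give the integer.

2

F0 = init (11 atoms)
F1 = F0 ∪ {above(c), inpos(b,b), inpos(c,c), inpos(d,d), inpos(f,f), marked(d)}  (17 atoms)
F2 = F1 ∪ {above(d), ready(a,a), ready(c,a), ready(c,c), ready(d,c), ready(f,f)}  (23 atoms)
goal ⊆ F2  ⇒  h_max = 2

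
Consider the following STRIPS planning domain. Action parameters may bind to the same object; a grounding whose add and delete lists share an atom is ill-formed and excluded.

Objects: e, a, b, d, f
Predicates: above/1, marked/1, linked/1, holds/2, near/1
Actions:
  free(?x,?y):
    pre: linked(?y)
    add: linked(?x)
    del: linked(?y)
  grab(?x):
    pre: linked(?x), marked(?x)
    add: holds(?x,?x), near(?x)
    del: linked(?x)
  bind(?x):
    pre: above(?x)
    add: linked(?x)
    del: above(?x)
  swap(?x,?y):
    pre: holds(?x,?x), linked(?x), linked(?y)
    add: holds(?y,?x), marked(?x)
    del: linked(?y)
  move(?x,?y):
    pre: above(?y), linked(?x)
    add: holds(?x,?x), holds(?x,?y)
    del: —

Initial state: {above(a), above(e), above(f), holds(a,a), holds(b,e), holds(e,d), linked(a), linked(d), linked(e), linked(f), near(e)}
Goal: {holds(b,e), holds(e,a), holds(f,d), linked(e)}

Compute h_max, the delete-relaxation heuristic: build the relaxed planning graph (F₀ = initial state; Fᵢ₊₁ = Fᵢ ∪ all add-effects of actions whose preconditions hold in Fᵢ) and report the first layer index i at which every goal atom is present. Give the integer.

F0 = init (11 atoms)
F1 = F0 ∪ {holds(a,e), holds(a,f), holds(d,a), holds(d,d), holds(d,e), holds(d,f), holds(e,a), holds(e,e), holds(e,f), holds(f,a), holds(f,e), holds(f,f), linked(b), marked(a)}  (25 atoms)
F2 = F1 ∪ {holds(a,d), holds(b,a), holds(b,b), holds(b,d), holds(b,f), holds(f,d), marked(d), marked(e), marked(f), near(a)}  (35 atoms)
goal ⊆ F2  ⇒  h_max = 2

2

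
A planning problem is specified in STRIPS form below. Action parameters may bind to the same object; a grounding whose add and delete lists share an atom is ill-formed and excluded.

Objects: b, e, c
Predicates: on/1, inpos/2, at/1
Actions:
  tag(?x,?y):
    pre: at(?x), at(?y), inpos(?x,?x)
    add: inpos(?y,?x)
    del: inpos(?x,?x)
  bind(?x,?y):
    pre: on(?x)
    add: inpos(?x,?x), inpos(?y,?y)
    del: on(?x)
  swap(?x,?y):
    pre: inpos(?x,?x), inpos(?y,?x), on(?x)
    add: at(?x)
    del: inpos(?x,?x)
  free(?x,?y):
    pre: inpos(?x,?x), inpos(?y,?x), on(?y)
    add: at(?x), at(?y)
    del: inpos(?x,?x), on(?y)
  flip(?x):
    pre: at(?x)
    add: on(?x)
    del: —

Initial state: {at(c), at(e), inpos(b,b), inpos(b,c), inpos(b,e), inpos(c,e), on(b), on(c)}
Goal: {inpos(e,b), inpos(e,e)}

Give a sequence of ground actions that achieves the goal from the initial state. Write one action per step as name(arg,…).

bind(c,e); free(c,b); tag(b,e)

1. bind(c,e)  →  {at(c), at(e), inpos(b,b), inpos(b,c), inpos(b,e), inpos(c,c), inpos(c,e), inpos(e,e), on(b)}
2. free(c,b)  →  {at(b), at(c), at(e), inpos(b,b), inpos(b,c), inpos(b,e), inpos(c,e), inpos(e,e)}
3. tag(b,e)  →  {at(b), at(c), at(e), inpos(b,c), inpos(b,e), inpos(c,e), inpos(e,b), inpos(e,e)}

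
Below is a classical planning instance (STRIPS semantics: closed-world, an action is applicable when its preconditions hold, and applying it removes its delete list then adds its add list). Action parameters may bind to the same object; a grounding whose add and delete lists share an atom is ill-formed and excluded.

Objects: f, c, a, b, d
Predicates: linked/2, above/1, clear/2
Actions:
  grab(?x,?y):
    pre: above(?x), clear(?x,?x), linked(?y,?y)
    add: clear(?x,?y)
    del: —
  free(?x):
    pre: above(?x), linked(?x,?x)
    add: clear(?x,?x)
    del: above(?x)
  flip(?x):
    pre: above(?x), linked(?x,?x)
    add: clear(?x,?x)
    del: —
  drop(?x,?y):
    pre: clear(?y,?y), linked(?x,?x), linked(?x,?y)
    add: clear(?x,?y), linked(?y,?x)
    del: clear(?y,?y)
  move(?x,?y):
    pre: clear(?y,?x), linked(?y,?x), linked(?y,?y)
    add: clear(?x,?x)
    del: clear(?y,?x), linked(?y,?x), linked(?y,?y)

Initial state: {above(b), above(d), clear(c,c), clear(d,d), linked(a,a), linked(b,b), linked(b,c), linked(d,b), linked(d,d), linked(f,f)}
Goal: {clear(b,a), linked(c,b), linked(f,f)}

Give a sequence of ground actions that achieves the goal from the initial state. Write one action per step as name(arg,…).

flip(b); grab(b,a); drop(b,c)

1. flip(b)  →  {above(b), above(d), clear(b,b), clear(c,c), clear(d,d), linked(a,a), linked(b,b), linked(b,c), linked(d,b), linked(d,d), linked(f,f)}
2. grab(b,a)  →  {above(b), above(d), clear(b,a), clear(b,b), clear(c,c), clear(d,d), linked(a,a), linked(b,b), linked(b,c), linked(d,b), linked(d,d), linked(f,f)}
3. drop(b,c)  →  {above(b), above(d), clear(b,a), clear(b,b), clear(b,c), clear(d,d), linked(a,a), linked(b,b), linked(b,c), linked(c,b), linked(d,b), linked(d,d), linked(f,f)}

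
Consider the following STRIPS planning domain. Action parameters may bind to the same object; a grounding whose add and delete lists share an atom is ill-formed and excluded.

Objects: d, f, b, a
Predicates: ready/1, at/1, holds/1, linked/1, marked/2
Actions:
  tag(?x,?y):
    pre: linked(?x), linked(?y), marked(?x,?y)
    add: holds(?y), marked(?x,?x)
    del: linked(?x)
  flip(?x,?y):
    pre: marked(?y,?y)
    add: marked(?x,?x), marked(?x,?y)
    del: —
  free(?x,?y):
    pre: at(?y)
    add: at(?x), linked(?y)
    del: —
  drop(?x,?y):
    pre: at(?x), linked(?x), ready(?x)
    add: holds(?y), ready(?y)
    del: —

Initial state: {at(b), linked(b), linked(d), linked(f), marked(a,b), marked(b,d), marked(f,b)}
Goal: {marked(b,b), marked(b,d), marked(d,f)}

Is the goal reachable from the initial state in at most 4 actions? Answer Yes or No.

Yes

1. tag(f,b)  →  {at(b), holds(b), linked(b), linked(d), marked(a,b), marked(b,d), marked(f,b), marked(f,f)}
2. tag(b,d)  →  {at(b), holds(b), holds(d), linked(d), marked(a,b), marked(b,b), marked(b,d), marked(f,b), marked(f,f)}
3. flip(d,f)  →  {at(b), holds(b), holds(d), linked(d), marked(a,b), marked(b,b), marked(b,d), marked(d,d), marked(d,f), marked(f,b), marked(f,f)}
optimal plan length = 3; 3 ≤ 4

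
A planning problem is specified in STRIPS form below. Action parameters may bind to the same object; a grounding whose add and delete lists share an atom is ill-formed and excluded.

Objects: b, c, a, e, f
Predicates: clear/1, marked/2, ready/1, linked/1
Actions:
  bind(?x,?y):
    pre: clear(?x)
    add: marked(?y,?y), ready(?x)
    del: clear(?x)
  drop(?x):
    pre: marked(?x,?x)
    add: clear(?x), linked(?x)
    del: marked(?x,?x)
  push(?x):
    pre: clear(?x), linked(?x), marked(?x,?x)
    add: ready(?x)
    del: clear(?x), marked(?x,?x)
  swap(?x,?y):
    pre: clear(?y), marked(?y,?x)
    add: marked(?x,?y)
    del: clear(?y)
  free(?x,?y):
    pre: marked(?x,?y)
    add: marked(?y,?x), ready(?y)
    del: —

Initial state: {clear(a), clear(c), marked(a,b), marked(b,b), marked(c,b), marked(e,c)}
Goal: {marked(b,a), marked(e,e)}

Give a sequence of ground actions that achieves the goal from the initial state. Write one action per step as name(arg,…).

bind(c,e); swap(b,a)

1. bind(c,e)  →  {clear(a), marked(a,b), marked(b,b), marked(c,b), marked(e,c), marked(e,e), ready(c)}
2. swap(b,a)  →  {marked(a,b), marked(b,a), marked(b,b), marked(c,b), marked(e,c), marked(e,e), ready(c)}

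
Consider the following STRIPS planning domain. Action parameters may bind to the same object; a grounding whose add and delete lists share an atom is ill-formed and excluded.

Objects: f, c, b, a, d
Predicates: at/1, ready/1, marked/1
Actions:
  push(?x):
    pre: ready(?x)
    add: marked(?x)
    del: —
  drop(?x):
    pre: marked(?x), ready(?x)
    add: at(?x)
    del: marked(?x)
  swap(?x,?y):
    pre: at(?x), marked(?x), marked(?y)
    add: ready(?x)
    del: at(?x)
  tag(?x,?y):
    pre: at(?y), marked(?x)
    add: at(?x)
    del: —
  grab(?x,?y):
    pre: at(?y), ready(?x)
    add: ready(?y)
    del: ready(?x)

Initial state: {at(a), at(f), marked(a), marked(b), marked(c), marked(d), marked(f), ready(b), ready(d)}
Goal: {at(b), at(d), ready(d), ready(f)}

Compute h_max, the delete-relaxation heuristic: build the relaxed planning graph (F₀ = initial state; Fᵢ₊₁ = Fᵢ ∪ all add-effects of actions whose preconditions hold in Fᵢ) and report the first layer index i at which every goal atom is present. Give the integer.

F0 = init (9 atoms)
F1 = F0 ∪ {at(b), at(c), at(d), ready(a), ready(f)}  (14 atoms)
goal ⊆ F1  ⇒  h_max = 1

1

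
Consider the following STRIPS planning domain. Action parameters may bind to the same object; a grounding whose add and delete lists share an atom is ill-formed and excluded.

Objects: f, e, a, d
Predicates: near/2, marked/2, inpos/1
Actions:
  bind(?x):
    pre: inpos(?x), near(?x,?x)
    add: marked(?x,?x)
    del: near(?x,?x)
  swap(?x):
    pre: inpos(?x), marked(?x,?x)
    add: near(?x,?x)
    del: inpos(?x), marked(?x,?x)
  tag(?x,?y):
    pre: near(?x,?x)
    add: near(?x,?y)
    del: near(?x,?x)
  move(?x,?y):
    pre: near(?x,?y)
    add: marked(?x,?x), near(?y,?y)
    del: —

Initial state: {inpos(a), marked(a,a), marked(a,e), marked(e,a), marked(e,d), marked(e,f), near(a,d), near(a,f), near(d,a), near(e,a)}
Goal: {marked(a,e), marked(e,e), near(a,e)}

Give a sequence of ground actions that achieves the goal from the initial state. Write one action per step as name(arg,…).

1. move(e,a)  →  {inpos(a), marked(a,a), marked(a,e), marked(e,a), marked(e,d), marked(e,e), marked(e,f), near(a,a), near(a,d), near(a,f), near(d,a), near(e,a)}
2. tag(a,e)  →  {inpos(a), marked(a,a), marked(a,e), marked(e,a), marked(e,d), marked(e,e), marked(e,f), near(a,d), near(a,e), near(a,f), near(d,a), near(e,a)}

move(e,a); tag(a,e)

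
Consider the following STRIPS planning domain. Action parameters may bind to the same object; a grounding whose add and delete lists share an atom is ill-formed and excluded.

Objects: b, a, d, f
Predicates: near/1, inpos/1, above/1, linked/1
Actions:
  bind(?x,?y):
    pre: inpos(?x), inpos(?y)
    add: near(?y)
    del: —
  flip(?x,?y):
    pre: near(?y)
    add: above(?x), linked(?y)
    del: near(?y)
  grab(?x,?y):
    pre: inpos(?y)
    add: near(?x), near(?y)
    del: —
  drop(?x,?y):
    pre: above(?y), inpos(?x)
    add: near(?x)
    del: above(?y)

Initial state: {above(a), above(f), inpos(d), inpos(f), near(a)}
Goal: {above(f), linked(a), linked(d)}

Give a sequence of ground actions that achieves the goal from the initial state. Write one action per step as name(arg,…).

bind(d,d); flip(b,a); flip(b,d)

1. bind(d,d)  →  {above(a), above(f), inpos(d), inpos(f), near(a), near(d)}
2. flip(b,a)  →  {above(a), above(b), above(f), inpos(d), inpos(f), linked(a), near(d)}
3. flip(b,d)  →  {above(a), above(b), above(f), inpos(d), inpos(f), linked(a), linked(d)}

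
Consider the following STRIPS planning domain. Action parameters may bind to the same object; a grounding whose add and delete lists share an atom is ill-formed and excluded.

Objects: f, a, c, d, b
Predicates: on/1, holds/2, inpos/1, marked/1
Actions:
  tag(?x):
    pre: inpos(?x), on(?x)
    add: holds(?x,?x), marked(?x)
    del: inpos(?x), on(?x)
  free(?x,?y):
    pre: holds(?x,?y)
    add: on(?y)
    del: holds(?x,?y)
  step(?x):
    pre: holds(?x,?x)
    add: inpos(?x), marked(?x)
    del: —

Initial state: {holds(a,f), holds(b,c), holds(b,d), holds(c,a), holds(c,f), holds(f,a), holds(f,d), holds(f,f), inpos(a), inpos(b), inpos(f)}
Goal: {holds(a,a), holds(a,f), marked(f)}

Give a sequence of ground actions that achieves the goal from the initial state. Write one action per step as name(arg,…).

free(f,a); tag(a); step(f)

1. free(f,a)  →  {holds(a,f), holds(b,c), holds(b,d), holds(c,a), holds(c,f), holds(f,d), holds(f,f), inpos(a), inpos(b), inpos(f), on(a)}
2. tag(a)  →  {holds(a,a), holds(a,f), holds(b,c), holds(b,d), holds(c,a), holds(c,f), holds(f,d), holds(f,f), inpos(b), inpos(f), marked(a)}
3. step(f)  →  {holds(a,a), holds(a,f), holds(b,c), holds(b,d), holds(c,a), holds(c,f), holds(f,d), holds(f,f), inpos(b), inpos(f), marked(a), marked(f)}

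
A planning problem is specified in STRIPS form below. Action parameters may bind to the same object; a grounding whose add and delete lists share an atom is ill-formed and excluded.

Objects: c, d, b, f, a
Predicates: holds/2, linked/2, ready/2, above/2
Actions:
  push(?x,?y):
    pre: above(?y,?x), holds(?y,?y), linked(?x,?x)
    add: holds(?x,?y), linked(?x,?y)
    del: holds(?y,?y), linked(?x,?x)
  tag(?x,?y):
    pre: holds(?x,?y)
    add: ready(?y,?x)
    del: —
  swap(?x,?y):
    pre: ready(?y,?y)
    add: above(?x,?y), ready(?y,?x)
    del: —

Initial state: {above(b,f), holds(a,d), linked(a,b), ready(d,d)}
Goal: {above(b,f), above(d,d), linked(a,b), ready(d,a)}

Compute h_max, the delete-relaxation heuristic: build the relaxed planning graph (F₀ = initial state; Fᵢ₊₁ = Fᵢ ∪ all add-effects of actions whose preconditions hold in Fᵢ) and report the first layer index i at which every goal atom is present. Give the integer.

F0 = init (4 atoms)
F1 = F0 ∪ {above(a,d), above(b,d), above(c,d), above(d,d), above(f,d), ready(d,a), ready(d,b), ready(d,c), ready(d,f)}  (13 atoms)
goal ⊆ F1  ⇒  h_max = 1

1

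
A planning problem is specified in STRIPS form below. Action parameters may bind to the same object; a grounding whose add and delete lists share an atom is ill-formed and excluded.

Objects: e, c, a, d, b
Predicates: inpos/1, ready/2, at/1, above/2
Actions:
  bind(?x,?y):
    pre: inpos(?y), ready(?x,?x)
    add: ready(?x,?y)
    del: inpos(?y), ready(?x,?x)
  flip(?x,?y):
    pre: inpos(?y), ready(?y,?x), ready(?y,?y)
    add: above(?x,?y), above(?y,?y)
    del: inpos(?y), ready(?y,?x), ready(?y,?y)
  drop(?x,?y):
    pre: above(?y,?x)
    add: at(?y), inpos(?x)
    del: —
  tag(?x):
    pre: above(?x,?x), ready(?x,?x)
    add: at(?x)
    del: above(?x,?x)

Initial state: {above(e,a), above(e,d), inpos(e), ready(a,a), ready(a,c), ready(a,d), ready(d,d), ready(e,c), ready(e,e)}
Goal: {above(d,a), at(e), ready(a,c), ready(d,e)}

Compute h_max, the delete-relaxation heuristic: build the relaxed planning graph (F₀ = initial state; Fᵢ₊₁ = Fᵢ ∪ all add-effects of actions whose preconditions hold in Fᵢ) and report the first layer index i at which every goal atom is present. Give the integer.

F0 = init (9 atoms)
F1 = F0 ∪ {above(c,e), above(e,e), at(e), inpos(a), inpos(d), ready(a,e), ready(d,e)}  (16 atoms)
F2 = F1 ∪ {above(a,a), above(c,a), above(d,a), above(d,d), at(c), ready(d,a), ready(e,a), ready(e,d)}  (24 atoms)
goal ⊆ F2  ⇒  h_max = 2

2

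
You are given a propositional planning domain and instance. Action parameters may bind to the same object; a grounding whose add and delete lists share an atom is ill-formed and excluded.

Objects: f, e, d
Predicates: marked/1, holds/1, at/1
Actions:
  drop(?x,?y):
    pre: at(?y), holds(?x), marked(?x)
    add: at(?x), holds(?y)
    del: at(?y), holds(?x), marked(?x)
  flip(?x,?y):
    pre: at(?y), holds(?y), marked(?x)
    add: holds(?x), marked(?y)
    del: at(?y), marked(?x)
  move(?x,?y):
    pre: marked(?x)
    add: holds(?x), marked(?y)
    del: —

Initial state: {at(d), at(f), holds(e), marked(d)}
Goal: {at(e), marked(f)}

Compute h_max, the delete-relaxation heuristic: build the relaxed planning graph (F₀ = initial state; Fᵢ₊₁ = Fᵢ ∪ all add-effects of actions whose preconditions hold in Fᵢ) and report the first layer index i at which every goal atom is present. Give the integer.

2

F0 = init (4 atoms)
F1 = F0 ∪ {holds(d), marked(e), marked(f)}  (7 atoms)
F2 = F1 ∪ {at(e), holds(f)}  (9 atoms)
goal ⊆ F2  ⇒  h_max = 2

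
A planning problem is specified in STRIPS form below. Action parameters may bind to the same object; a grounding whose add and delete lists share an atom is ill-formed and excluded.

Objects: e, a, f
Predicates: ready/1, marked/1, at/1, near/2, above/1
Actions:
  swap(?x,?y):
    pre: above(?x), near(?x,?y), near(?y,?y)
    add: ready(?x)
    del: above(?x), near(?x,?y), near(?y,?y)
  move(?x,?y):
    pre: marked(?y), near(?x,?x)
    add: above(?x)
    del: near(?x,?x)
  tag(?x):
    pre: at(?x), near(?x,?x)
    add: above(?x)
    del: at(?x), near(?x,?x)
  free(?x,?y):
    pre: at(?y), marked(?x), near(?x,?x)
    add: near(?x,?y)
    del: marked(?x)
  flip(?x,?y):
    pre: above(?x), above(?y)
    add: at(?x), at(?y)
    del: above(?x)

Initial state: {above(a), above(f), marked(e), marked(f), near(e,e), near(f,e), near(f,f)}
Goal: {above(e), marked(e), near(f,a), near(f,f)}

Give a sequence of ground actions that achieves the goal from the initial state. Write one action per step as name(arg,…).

1. move(e,e)  →  {above(a), above(e), above(f), marked(e), marked(f), near(f,e), near(f,f)}
2. flip(a,e)  →  {above(e), above(f), at(a), at(e), marked(e), marked(f), near(f,e), near(f,f)}
3. free(f,a)  →  {above(e), above(f), at(a), at(e), marked(e), near(f,a), near(f,e), near(f,f)}

move(e,e); flip(a,e); free(f,a)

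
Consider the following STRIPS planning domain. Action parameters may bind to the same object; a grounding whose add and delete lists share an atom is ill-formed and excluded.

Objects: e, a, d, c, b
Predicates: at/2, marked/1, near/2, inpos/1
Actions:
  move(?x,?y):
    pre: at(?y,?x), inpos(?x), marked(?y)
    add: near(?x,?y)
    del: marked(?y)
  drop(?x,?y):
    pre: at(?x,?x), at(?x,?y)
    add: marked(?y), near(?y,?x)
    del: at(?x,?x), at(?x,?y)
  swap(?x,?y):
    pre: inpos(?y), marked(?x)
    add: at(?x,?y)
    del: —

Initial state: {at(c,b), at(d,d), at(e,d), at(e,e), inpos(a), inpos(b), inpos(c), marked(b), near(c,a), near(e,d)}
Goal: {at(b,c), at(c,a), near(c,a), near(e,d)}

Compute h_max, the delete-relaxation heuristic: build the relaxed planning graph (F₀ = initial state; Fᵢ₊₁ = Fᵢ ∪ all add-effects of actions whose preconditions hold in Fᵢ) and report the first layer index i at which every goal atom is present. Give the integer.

F0 = init (10 atoms)
F1 = F0 ∪ {at(b,a), at(b,b), at(b,c), marked(d), marked(e), near(d,d), near(d,e), near(e,e)}  (18 atoms)
F2 = F1 ∪ {at(d,a), at(d,b), at(d,c), at(e,a), at(e,b), at(e,c), marked(a), marked(c), near(a,b), near(b,b), near(c,b)}  (29 atoms)
F3 = F2 ∪ {at(a,a), at(a,b), at(a,c), at(c,a), at(c,c), near(a,d), near(a,e), near(b,c), near(b,d), near(b,e), near(c,d), near(c,e)}  (41 atoms)
goal ⊆ F3  ⇒  h_max = 3

3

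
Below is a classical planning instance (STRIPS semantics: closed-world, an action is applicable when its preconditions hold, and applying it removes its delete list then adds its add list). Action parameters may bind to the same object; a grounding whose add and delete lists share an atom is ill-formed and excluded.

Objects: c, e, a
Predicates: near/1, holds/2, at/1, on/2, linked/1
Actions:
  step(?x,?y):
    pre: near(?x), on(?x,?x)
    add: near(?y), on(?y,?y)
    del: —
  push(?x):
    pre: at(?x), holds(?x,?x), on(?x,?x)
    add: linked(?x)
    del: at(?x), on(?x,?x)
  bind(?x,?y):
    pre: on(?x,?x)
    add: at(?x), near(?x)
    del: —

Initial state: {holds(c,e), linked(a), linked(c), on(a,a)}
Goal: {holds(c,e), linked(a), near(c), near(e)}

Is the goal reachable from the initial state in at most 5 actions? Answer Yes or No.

1. bind(a,c)  →  {at(a), holds(c,e), linked(a), linked(c), near(a), on(a,a)}
2. step(a,c)  →  {at(a), holds(c,e), linked(a), linked(c), near(a), near(c), on(a,a), on(c,c)}
3. step(c,e)  →  {at(a), holds(c,e), linked(a), linked(c), near(a), near(c), near(e), on(a,a), on(c,c), on(e,e)}
optimal plan length = 3; 3 ≤ 5

Yes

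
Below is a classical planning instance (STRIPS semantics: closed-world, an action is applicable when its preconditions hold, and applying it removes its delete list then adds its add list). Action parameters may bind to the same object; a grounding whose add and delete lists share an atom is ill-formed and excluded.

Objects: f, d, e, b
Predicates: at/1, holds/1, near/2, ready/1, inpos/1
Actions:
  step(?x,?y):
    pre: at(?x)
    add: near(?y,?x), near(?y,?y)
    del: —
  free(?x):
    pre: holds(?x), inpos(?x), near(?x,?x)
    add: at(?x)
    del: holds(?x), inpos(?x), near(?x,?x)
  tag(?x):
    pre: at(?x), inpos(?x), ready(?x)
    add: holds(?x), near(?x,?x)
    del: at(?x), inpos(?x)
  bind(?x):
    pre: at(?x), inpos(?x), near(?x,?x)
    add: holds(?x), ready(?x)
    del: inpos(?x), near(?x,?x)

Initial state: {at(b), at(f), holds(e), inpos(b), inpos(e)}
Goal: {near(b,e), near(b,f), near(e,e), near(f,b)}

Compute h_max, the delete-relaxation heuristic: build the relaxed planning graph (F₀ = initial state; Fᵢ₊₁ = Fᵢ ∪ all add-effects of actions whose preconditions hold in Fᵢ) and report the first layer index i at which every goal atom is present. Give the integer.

3

F0 = init (5 atoms)
F1 = F0 ∪ {near(b,b), near(b,f), near(d,b), near(d,d), near(d,f), near(e,b), near(e,e), near(e,f), near(f,b), near(f,f)}  (15 atoms)
F2 = F1 ∪ {at(e), holds(b), ready(b)}  (18 atoms)
F3 = F2 ∪ {near(b,e), near(d,e), near(f,e), ready(e)}  (22 atoms)
goal ⊆ F3  ⇒  h_max = 3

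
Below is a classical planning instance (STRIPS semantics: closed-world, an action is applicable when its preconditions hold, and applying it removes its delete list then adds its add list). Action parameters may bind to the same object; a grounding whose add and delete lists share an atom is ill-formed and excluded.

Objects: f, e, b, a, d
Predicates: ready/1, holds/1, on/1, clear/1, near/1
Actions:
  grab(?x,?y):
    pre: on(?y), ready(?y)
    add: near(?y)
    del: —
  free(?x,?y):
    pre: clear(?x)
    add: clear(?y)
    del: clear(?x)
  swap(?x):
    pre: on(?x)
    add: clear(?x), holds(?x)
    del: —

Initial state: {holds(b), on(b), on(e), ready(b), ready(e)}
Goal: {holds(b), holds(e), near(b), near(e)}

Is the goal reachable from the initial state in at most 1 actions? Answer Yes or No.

No

1. grab(f,e)  →  {holds(b), near(e), on(b), on(e), ready(b), ready(e)}
2. grab(f,b)  →  {holds(b), near(b), near(e), on(b), on(e), ready(b), ready(e)}
3. swap(e)  →  {clear(e), holds(b), holds(e), near(b), near(e), on(b), on(e), ready(b), ready(e)}
optimal plan length = 3; 3 > 1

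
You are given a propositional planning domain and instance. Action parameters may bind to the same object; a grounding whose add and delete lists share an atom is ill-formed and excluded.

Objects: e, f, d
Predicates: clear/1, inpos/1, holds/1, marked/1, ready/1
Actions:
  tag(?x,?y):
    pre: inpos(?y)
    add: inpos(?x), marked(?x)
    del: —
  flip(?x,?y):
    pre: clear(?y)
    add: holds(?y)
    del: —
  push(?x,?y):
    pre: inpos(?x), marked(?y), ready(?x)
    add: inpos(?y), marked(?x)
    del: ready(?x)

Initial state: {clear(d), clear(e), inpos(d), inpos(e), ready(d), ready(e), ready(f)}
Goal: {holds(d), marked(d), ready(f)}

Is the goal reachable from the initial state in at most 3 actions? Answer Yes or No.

1. tag(d,e)  →  {clear(d), clear(e), inpos(d), inpos(e), marked(d), ready(d), ready(e), ready(f)}
2. flip(e,d)  →  {clear(d), clear(e), holds(d), inpos(d), inpos(e), marked(d), ready(d), ready(e), ready(f)}
optimal plan length = 2; 2 ≤ 3

Yes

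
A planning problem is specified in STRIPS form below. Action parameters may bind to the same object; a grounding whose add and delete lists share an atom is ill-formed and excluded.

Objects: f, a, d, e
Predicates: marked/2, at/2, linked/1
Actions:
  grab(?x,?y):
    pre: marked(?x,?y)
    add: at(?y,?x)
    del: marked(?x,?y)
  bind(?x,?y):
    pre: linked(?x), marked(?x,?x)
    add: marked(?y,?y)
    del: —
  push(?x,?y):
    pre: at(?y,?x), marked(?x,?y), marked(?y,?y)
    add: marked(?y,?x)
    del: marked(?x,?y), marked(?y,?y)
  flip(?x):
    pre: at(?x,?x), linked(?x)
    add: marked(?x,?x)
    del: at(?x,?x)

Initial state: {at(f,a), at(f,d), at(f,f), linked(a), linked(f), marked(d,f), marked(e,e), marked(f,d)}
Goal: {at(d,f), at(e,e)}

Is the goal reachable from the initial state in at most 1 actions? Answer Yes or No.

No

1. grab(f,d)  →  {at(d,f), at(f,a), at(f,d), at(f,f), linked(a), linked(f), marked(d,f), marked(e,e)}
2. grab(e,e)  →  {at(d,f), at(e,e), at(f,a), at(f,d), at(f,f), linked(a), linked(f), marked(d,f)}
optimal plan length = 2; 2 > 1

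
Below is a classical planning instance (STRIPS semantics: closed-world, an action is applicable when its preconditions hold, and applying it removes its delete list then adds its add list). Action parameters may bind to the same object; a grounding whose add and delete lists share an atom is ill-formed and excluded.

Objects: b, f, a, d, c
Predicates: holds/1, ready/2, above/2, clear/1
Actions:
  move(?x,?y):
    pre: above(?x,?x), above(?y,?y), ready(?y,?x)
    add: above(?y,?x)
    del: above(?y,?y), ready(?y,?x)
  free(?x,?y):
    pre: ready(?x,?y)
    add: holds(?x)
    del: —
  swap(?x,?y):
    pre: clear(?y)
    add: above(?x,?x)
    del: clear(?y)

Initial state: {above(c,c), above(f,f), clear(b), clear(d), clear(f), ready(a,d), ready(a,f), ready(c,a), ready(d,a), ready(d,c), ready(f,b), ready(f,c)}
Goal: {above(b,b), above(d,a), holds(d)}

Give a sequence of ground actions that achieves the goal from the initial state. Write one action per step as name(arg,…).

free(d,a); swap(b,b); swap(a,f); swap(d,d); move(a,d)

1. free(d,a)  →  {above(c,c), above(f,f), clear(b), clear(d), clear(f), holds(d), ready(a,d), ready(a,f), ready(c,a), ready(d,a), ready(d,c), ready(f,b), ready(f,c)}
2. swap(b,b)  →  {above(b,b), above(c,c), above(f,f), clear(d), clear(f), holds(d), ready(a,d), ready(a,f), ready(c,a), ready(d,a), ready(d,c), ready(f,b), ready(f,c)}
3. swap(a,f)  →  {above(a,a), above(b,b), above(c,c), above(f,f), clear(d), holds(d), ready(a,d), ready(a,f), ready(c,a), ready(d,a), ready(d,c), ready(f,b), ready(f,c)}
4. swap(d,d)  →  {above(a,a), above(b,b), above(c,c), above(d,d), above(f,f), holds(d), ready(a,d), ready(a,f), ready(c,a), ready(d,a), ready(d,c), ready(f,b), ready(f,c)}
5. move(a,d)  →  {above(a,a), above(b,b), above(c,c), above(d,a), above(f,f), holds(d), ready(a,d), ready(a,f), ready(c,a), ready(d,c), ready(f,b), ready(f,c)}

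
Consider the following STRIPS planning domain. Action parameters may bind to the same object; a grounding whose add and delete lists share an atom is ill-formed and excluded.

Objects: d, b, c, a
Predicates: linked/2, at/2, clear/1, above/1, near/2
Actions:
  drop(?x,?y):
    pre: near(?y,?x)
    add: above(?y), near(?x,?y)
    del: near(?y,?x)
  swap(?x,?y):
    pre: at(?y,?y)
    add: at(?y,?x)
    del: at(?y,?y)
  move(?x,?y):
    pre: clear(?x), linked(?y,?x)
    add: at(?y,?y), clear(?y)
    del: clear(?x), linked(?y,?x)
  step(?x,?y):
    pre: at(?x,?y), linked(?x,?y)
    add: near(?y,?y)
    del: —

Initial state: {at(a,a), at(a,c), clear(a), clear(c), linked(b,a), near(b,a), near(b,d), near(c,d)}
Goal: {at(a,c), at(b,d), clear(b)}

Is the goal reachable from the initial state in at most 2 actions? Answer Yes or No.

Yes

1. move(a,b)  →  {at(a,a), at(a,c), at(b,b), clear(b), clear(c), near(b,a), near(b,d), near(c,d)}
2. swap(d,b)  →  {at(a,a), at(a,c), at(b,d), clear(b), clear(c), near(b,a), near(b,d), near(c,d)}
optimal plan length = 2; 2 ≤ 2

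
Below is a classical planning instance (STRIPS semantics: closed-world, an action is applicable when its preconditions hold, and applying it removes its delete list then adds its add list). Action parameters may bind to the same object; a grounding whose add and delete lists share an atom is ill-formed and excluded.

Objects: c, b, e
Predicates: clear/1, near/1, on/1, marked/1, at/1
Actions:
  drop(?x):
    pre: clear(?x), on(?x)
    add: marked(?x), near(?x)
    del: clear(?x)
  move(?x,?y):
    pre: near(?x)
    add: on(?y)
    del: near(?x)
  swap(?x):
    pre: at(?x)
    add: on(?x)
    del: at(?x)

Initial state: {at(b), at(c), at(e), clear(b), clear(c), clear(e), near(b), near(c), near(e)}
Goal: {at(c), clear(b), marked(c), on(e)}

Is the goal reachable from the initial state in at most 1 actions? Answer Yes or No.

No

1. move(c,c)  →  {at(b), at(c), at(e), clear(b), clear(c), clear(e), near(b), near(e), on(c)}
2. drop(c)  →  {at(b), at(c), at(e), clear(b), clear(e), marked(c), near(b), near(c), near(e), on(c)}
3. move(c,e)  →  {at(b), at(c), at(e), clear(b), clear(e), marked(c), near(b), near(e), on(c), on(e)}
optimal plan length = 3; 3 > 1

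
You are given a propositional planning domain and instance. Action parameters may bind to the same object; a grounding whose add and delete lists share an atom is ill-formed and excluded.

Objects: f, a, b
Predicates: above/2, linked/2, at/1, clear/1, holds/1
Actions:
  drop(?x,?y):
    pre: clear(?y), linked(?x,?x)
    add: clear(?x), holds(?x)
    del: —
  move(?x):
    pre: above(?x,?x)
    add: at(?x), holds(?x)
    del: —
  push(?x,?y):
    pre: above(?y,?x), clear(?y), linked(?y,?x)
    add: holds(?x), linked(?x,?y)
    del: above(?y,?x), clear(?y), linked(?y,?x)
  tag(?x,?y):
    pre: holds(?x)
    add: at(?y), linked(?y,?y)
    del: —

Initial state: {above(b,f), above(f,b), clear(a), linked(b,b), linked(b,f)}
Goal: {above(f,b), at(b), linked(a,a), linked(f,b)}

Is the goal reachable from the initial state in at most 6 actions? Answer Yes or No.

1. drop(b,a)  →  {above(b,f), above(f,b), clear(a), clear(b), holds(b), linked(b,b), linked(b,f)}
2. push(f,b)  →  {above(f,b), clear(a), holds(b), holds(f), linked(b,b), linked(f,b)}
3. tag(f,a)  →  {above(f,b), at(a), clear(a), holds(b), holds(f), linked(a,a), linked(b,b), linked(f,b)}
4. tag(f,b)  →  {above(f,b), at(a), at(b), clear(a), holds(b), holds(f), linked(a,a), linked(b,b), linked(f,b)}
optimal plan length = 4; 4 ≤ 6

Yes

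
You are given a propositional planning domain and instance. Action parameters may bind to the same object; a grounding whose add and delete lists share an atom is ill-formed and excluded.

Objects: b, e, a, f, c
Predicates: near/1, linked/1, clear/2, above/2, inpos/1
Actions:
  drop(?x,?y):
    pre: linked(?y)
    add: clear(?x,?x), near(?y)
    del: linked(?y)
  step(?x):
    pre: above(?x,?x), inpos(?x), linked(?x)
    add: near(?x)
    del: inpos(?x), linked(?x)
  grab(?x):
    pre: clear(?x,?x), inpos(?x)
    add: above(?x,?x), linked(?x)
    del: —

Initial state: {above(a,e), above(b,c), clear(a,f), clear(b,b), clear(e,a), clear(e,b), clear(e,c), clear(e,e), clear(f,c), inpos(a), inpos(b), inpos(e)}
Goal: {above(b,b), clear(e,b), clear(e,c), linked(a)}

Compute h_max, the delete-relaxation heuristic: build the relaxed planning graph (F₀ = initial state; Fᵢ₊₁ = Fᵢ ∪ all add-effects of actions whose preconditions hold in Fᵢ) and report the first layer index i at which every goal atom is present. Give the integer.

F0 = init (12 atoms)
F1 = F0 ∪ {above(b,b), above(e,e), linked(b), linked(e)}  (16 atoms)
F2 = F1 ∪ {clear(a,a), clear(c,c), clear(f,f), near(b), near(e)}  (21 atoms)
F3 = F2 ∪ {above(a,a), linked(a)}  (23 atoms)
goal ⊆ F3  ⇒  h_max = 3

3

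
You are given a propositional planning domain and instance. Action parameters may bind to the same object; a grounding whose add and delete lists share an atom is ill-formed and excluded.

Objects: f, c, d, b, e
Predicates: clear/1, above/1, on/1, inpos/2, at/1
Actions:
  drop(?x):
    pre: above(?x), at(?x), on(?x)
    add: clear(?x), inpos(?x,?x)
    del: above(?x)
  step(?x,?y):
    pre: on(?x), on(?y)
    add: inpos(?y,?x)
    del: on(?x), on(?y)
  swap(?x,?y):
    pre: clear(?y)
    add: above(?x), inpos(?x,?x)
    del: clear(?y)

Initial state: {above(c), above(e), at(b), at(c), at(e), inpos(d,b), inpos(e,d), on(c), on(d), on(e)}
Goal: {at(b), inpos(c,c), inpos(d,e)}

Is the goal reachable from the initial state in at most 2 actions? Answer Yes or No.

Yes

1. drop(c)  →  {above(e), at(b), at(c), at(e), clear(c), inpos(c,c), inpos(d,b), inpos(e,d), on(c), on(d), on(e)}
2. step(e,d)  →  {above(e), at(b), at(c), at(e), clear(c), inpos(c,c), inpos(d,b), inpos(d,e), inpos(e,d), on(c)}
optimal plan length = 2; 2 ≤ 2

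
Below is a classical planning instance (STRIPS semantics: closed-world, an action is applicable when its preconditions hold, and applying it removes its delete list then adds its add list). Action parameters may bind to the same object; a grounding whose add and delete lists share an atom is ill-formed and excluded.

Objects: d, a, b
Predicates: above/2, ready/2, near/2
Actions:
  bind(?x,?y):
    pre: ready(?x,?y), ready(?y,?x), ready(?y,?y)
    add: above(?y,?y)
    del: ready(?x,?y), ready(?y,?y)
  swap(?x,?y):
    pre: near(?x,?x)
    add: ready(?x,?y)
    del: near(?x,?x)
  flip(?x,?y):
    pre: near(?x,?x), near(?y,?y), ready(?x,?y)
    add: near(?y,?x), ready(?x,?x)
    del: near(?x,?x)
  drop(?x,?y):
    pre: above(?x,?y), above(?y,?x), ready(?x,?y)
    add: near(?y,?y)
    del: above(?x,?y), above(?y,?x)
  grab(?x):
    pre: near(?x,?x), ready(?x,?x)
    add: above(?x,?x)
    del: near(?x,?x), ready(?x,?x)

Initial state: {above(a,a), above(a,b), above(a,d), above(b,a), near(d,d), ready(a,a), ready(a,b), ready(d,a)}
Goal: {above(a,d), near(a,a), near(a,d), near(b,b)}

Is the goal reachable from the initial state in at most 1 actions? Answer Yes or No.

1. drop(a,a)  →  {above(a,b), above(a,d), above(b,a), near(a,a), near(d,d), ready(a,a), ready(a,b), ready(d,a)}
2. flip(d,a)  →  {above(a,b), above(a,d), above(b,a), near(a,a), near(a,d), ready(a,a), ready(a,b), ready(d,a), ready(d,d)}
3. drop(a,b)  →  {above(a,d), near(a,a), near(a,d), near(b,b), ready(a,a), ready(a,b), ready(d,a), ready(d,d)}
optimal plan length = 3; 3 > 1

No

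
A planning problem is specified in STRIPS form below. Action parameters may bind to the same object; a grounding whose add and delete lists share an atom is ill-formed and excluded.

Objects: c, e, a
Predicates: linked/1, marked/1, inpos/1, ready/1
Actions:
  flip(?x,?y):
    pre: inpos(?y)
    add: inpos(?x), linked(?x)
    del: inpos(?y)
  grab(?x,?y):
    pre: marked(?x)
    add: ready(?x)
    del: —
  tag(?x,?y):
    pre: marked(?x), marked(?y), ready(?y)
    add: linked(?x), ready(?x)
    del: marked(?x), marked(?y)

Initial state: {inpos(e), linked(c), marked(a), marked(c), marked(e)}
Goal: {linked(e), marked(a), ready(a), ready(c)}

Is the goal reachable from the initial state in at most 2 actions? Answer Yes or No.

1. grab(c,c)  →  {inpos(e), linked(c), marked(a), marked(c), marked(e), ready(c)}
2. grab(a,c)  →  {inpos(e), linked(c), marked(a), marked(c), marked(e), ready(a), ready(c)}
3. tag(e,c)  →  {inpos(e), linked(c), linked(e), marked(a), ready(a), ready(c), ready(e)}
optimal plan length = 3; 3 > 2

No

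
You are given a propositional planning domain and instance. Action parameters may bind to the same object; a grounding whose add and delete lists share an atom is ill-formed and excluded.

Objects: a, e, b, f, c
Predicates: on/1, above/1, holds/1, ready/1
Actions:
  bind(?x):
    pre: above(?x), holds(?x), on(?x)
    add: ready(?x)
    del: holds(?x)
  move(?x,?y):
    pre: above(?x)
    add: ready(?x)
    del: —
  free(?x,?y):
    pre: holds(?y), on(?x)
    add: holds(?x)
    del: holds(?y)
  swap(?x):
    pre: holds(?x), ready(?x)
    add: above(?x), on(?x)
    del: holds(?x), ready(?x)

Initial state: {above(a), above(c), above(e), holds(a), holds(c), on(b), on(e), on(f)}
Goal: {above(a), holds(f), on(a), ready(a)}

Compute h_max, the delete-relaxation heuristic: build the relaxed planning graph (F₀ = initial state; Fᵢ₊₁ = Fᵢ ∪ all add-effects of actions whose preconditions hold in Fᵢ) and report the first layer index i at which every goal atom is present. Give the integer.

2

F0 = init (8 atoms)
F1 = F0 ∪ {holds(b), holds(e), holds(f), ready(a), ready(c), ready(e)}  (14 atoms)
F2 = F1 ∪ {on(a), on(c)}  (16 atoms)
goal ⊆ F2  ⇒  h_max = 2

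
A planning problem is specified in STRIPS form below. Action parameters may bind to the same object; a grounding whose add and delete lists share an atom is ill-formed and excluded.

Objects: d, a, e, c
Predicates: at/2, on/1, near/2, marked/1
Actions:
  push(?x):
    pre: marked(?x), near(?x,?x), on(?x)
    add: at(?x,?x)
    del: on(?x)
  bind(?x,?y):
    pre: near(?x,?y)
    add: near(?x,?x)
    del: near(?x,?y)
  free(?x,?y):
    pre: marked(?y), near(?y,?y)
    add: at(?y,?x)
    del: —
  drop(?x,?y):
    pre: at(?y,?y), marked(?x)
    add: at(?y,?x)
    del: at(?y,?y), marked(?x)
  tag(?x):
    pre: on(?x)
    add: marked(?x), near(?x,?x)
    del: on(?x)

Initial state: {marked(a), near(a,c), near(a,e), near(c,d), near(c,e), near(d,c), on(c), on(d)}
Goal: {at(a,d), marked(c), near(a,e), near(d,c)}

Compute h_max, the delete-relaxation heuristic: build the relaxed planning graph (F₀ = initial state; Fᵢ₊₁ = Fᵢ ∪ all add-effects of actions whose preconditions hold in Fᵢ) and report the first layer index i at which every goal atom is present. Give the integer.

2

F0 = init (8 atoms)
F1 = F0 ∪ {marked(c), marked(d), near(a,a), near(c,c), near(d,d)}  (13 atoms)
F2 = F1 ∪ {at(a,a), at(a,c), at(a,d), at(a,e), at(c,a), at(c,c), at(c,d), at(c,e), at(d,a), at(d,c), at(d,d), at(d,e)}  (25 atoms)
goal ⊆ F2  ⇒  h_max = 2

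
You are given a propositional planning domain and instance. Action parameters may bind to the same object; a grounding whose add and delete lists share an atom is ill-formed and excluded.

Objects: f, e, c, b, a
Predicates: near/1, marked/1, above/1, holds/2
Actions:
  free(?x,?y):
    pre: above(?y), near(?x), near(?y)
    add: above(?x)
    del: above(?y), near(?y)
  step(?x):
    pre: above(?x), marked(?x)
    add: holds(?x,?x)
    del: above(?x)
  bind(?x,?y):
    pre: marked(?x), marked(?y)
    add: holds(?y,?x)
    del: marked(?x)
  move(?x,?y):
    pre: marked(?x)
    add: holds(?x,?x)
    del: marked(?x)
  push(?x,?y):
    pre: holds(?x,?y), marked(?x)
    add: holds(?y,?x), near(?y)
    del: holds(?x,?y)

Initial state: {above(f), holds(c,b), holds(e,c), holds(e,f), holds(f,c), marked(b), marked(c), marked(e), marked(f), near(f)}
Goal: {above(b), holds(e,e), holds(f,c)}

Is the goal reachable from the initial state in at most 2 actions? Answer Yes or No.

No

1. bind(e,e)  →  {above(f), holds(c,b), holds(e,c), holds(e,e), holds(e,f), holds(f,c), marked(b), marked(c), marked(f), near(f)}
2. push(c,b)  →  {above(f), holds(b,c), holds(e,c), holds(e,e), holds(e,f), holds(f,c), marked(b), marked(c), marked(f), near(b), near(f)}
3. free(b,f)  →  {above(b), holds(b,c), holds(e,c), holds(e,e), holds(e,f), holds(f,c), marked(b), marked(c), marked(f), near(b)}
optimal plan length = 3; 3 > 2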